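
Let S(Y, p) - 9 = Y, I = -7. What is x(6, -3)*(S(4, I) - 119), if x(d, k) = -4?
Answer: 424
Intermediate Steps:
S(Y, p) = 9 + Y
x(6, -3)*(S(4, I) - 119) = -4*((9 + 4) - 119) = -4*(13 - 119) = -4*(-106) = 424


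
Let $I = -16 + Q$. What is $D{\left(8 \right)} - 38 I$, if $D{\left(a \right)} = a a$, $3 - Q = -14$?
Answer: $26$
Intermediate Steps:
$Q = 17$ ($Q = 3 - -14 = 3 + 14 = 17$)
$I = 1$ ($I = -16 + 17 = 1$)
$D{\left(a \right)} = a^{2}$
$D{\left(8 \right)} - 38 I = 8^{2} - 38 = 64 - 38 = 26$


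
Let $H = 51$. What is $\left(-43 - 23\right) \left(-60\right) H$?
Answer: $201960$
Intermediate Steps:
$\left(-43 - 23\right) \left(-60\right) H = \left(-43 - 23\right) \left(-60\right) 51 = \left(-66\right) \left(-60\right) 51 = 3960 \cdot 51 = 201960$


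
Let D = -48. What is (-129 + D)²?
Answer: 31329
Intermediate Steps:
(-129 + D)² = (-129 - 48)² = (-177)² = 31329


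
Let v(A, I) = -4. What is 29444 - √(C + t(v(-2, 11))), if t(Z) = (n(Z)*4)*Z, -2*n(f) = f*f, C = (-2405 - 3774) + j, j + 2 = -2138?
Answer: 29444 - I*√8191 ≈ 29444.0 - 90.504*I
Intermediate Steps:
j = -2140 (j = -2 - 2138 = -2140)
C = -8319 (C = (-2405 - 3774) - 2140 = -6179 - 2140 = -8319)
n(f) = -f²/2 (n(f) = -f*f/2 = -f²/2)
t(Z) = -2*Z³ (t(Z) = (-Z²/2*4)*Z = (-2*Z²)*Z = -2*Z³)
29444 - √(C + t(v(-2, 11))) = 29444 - √(-8319 - 2*(-4)³) = 29444 - √(-8319 - 2*(-64)) = 29444 - √(-8319 + 128) = 29444 - √(-8191) = 29444 - I*√8191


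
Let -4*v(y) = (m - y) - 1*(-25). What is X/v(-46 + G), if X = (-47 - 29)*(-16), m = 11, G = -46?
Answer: -38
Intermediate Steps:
v(y) = -9 + y/4 (v(y) = -((11 - y) - 1*(-25))/4 = -((11 - y) + 25)/4 = -(36 - y)/4 = -9 + y/4)
X = 1216 (X = -76*(-16) = 1216)
X/v(-46 + G) = 1216/(-9 + (-46 - 46)/4) = 1216/(-9 + (1/4)*(-92)) = 1216/(-9 - 23) = 1216/(-32) = 1216*(-1/32) = -38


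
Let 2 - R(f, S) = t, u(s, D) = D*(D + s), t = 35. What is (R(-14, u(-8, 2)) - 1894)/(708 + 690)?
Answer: -1927/1398 ≈ -1.3784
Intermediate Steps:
R(f, S) = -33 (R(f, S) = 2 - 1*35 = 2 - 35 = -33)
(R(-14, u(-8, 2)) - 1894)/(708 + 690) = (-33 - 1894)/(708 + 690) = -1927/1398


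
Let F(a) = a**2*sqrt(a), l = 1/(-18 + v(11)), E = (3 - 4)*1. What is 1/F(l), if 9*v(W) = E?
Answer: -26569*I*sqrt(163)/243 ≈ -1395.9*I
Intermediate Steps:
E = -1 (E = -1*1 = -1)
v(W) = -1/9 (v(W) = (1/9)*(-1) = -1/9)
l = -9/163 (l = 1/(-18 - 1/9) = 1/(-163/9) = -9/163 ≈ -0.055215)
F(a) = a**(5/2)
1/F(l) = 1/((-9/163)**(5/2)) = 1/(243*I*sqrt(163)/4330747) = -26569*I*sqrt(163)/243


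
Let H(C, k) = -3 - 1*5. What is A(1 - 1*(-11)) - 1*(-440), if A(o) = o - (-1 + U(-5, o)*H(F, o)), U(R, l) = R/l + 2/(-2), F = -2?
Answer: 1325/3 ≈ 441.67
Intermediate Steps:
U(R, l) = -1 + R/l (U(R, l) = R/l + 2*(-1/2) = R/l - 1 = -1 + R/l)
H(C, k) = -8 (H(C, k) = -3 - 5 = -8)
A(o) = 1 + o + 8*(-5 - o)/o (A(o) = o - (-1 + ((-5 - o)/o)*(-8)) = o - (-1 - 8*(-5 - o)/o) = o + (1 + 8*(-5 - o)/o) = 1 + o + 8*(-5 - o)/o)
A(1 - 1*(-11)) - 1*(-440) = (-7 + (1 - 1*(-11)) - 40/(1 - 1*(-11))) - 1*(-440) = (-7 + (1 + 11) - 40/(1 + 11)) + 440 = (-7 + 12 - 40/12) + 440 = (-7 + 12 - 40*1/12) + 440 = (-7 + 12 - 10/3) + 440 = 5/3 + 440 = 1325/3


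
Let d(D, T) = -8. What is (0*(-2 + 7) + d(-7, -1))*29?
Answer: -232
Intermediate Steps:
(0*(-2 + 7) + d(-7, -1))*29 = (0*(-2 + 7) - 8)*29 = (0*5 - 8)*29 = (0 - 8)*29 = -8*29 = -232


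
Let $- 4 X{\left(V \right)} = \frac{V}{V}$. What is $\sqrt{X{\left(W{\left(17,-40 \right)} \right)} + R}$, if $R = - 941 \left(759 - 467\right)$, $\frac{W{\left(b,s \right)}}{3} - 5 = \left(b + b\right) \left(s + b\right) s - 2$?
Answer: $\frac{9 i \sqrt{13569}}{2} \approx 524.19 i$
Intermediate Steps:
$W{\left(b,s \right)} = 9 + 6 b s \left(b + s\right)$ ($W{\left(b,s \right)} = 15 + 3 \left(\left(b + b\right) \left(s + b\right) s - 2\right) = 15 + 3 \left(2 b \left(b + s\right) s - 2\right) = 15 + 3 \left(2 b s \left(b + s\right) - 2\right) = 15 + 3 \left(-2 + 2 b s \left(b + s\right)\right) = 15 + \left(-6 + 6 b s \left(b + s\right)\right) = 9 + 6 b s \left(b + s\right)$)
$X{\left(V \right)} = - \frac{1}{4}$ ($X{\left(V \right)} = - \frac{V \frac{1}{V}}{4} = \left(- \frac{1}{4}\right) 1 = - \frac{1}{4}$)
$R = -274772$ ($R = \left(-941\right) 292 = -274772$)
$\sqrt{X{\left(W{\left(17,-40 \right)} \right)} + R} = \sqrt{- \frac{1}{4} - 274772} = \sqrt{- \frac{1099089}{4}} = \frac{9 i \sqrt{13569}}{2}$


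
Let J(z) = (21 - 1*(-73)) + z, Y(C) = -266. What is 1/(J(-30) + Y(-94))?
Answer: -1/202 ≈ -0.0049505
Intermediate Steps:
J(z) = 94 + z (J(z) = (21 + 73) + z = 94 + z)
1/(J(-30) + Y(-94)) = 1/((94 - 30) - 266) = 1/(64 - 266) = 1/(-202) = -1/202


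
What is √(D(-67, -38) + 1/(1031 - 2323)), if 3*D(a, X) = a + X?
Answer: I*√14606383/646 ≈ 5.9161*I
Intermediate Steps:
D(a, X) = X/3 + a/3 (D(a, X) = (a + X)/3 = (X + a)/3 = X/3 + a/3)
√(D(-67, -38) + 1/(1031 - 2323)) = √(((⅓)*(-38) + (⅓)*(-67)) + 1/(1031 - 2323)) = √((-38/3 - 67/3) + 1/(-1292)) = √(-35 - 1/1292) = √(-45221/1292) = I*√14606383/646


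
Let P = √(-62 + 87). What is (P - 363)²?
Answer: 128164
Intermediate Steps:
P = 5 (P = √25 = 5)
(P - 363)² = (5 - 363)² = (-358)² = 128164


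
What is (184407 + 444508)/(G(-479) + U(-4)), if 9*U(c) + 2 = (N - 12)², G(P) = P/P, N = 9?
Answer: 5660235/16 ≈ 3.5376e+5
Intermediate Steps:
G(P) = 1
U(c) = 7/9 (U(c) = -2/9 + (9 - 12)²/9 = -2/9 + (⅑)*(-3)² = -2/9 + (⅑)*9 = -2/9 + 1 = 7/9)
(184407 + 444508)/(G(-479) + U(-4)) = (184407 + 444508)/(1 + 7/9) = 628915/(16/9) = 628915*(9/16) = 5660235/16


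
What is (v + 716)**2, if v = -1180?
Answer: 215296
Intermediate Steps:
(v + 716)**2 = (-1180 + 716)**2 = (-464)**2 = 215296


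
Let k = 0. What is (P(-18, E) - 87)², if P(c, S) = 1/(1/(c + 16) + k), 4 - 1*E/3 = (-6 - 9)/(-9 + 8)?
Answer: 7921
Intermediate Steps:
E = -33 (E = 12 - 3*(-6 - 9)/(-9 + 8) = 12 - (-45)/(-1) = 12 - (-45)*(-1) = 12 - 3*15 = 12 - 45 = -33)
P(c, S) = 16 + c (P(c, S) = 1/(1/(c + 16) + 0) = 1/(1/(16 + c) + 0) = 1/(1/(16 + c)) = 16 + c)
(P(-18, E) - 87)² = ((16 - 18) - 87)² = (-2 - 87)² = (-89)² = 7921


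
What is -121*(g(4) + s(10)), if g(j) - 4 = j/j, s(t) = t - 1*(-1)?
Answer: -1936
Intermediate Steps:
s(t) = 1 + t (s(t) = t + 1 = 1 + t)
g(j) = 5 (g(j) = 4 + j/j = 4 + 1 = 5)
-121*(g(4) + s(10)) = -121*(5 + (1 + 10)) = -121*(5 + 11) = -121*16 = -1936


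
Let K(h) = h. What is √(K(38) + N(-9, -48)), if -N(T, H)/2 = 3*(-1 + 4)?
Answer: 2*√5 ≈ 4.4721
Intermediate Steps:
N(T, H) = -18 (N(T, H) = -6*(-1 + 4) = -6*3 = -2*9 = -18)
√(K(38) + N(-9, -48)) = √(38 - 18) = √20 = 2*√5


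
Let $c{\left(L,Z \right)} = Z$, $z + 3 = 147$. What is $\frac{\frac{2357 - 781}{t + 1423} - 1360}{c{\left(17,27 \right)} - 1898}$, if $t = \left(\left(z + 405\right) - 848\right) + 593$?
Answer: $\frac{2333544}{3212507} \approx 0.72639$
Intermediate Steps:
$z = 144$ ($z = -3 + 147 = 144$)
$t = 294$ ($t = \left(\left(144 + 405\right) - 848\right) + 593 = \left(549 - 848\right) + 593 = -299 + 593 = 294$)
$\frac{\frac{2357 - 781}{t + 1423} - 1360}{c{\left(17,27 \right)} - 1898} = \frac{\frac{2357 - 781}{294 + 1423} - 1360}{27 - 1898} = \frac{\frac{1576}{1717} - 1360}{-1871} = \left(1576 \cdot \frac{1}{1717} - 1360\right) \left(- \frac{1}{1871}\right) = \left(\frac{1576}{1717} - 1360\right) \left(- \frac{1}{1871}\right) = \left(- \frac{2333544}{1717}\right) \left(- \frac{1}{1871}\right) = \frac{2333544}{3212507}$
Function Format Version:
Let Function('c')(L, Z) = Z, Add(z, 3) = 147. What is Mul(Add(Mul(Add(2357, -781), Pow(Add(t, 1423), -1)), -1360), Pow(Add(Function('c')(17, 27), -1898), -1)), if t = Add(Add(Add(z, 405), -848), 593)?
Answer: Rational(2333544, 3212507) ≈ 0.72639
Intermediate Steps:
z = 144 (z = Add(-3, 147) = 144)
t = 294 (t = Add(Add(Add(144, 405), -848), 593) = Add(Add(549, -848), 593) = Add(-299, 593) = 294)
Mul(Add(Mul(Add(2357, -781), Pow(Add(t, 1423), -1)), -1360), Pow(Add(Function('c')(17, 27), -1898), -1)) = Mul(Add(Mul(Add(2357, -781), Pow(Add(294, 1423), -1)), -1360), Pow(Add(27, -1898), -1)) = Mul(Add(Mul(1576, Pow(1717, -1)), -1360), Pow(-1871, -1)) = Mul(Add(Mul(1576, Rational(1, 1717)), -1360), Rational(-1, 1871)) = Mul(Add(Rational(1576, 1717), -1360), Rational(-1, 1871)) = Mul(Rational(-2333544, 1717), Rational(-1, 1871)) = Rational(2333544, 3212507)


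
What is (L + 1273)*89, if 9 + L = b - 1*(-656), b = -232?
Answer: 150232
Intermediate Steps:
L = 415 (L = -9 + (-232 - 1*(-656)) = -9 + (-232 + 656) = -9 + 424 = 415)
(L + 1273)*89 = (415 + 1273)*89 = 1688*89 = 150232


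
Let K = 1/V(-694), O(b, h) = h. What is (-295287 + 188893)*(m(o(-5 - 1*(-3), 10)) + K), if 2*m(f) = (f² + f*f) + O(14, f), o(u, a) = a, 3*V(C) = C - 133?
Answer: -9238403808/827 ≈ -1.1171e+7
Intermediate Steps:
V(C) = -133/3 + C/3 (V(C) = (C - 133)/3 = (-133 + C)/3 = -133/3 + C/3)
m(f) = f² + f/2 (m(f) = ((f² + f*f) + f)/2 = ((f² + f²) + f)/2 = (2*f² + f)/2 = (f + 2*f²)/2 = f² + f/2)
K = -3/827 (K = 1/(-133/3 + (⅓)*(-694)) = 1/(-133/3 - 694/3) = 1/(-827/3) = -3/827 ≈ -0.0036276)
(-295287 + 188893)*(m(o(-5 - 1*(-3), 10)) + K) = (-295287 + 188893)*(10*(½ + 10) - 3/827) = -106394*(10*(21/2) - 3/827) = -106394*(105 - 3/827) = -106394*86832/827 = -9238403808/827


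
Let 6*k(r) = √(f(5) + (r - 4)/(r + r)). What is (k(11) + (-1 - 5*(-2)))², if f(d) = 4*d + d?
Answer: (1188 + √12254)²/17424 ≈ 96.798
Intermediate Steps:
f(d) = 5*d
k(r) = √(25 + (-4 + r)/(2*r))/6 (k(r) = √(5*5 + (r - 4)/(r + r))/6 = √(25 + (-4 + r)/((2*r)))/6 = √(25 + (-4 + r)*(1/(2*r)))/6 = √(25 + (-4 + r)/(2*r))/6)
(k(11) + (-1 - 5*(-2)))² = (√(102 - 8/11)/12 + (-1 - 5*(-2)))² = (√(102 - 8*1/11)/12 + (-1 + 10))² = (√(102 - 8/11)/12 + 9)² = (√(1114/11)/12 + 9)² = ((√12254/11)/12 + 9)² = (√12254/132 + 9)² = (9 + √12254/132)²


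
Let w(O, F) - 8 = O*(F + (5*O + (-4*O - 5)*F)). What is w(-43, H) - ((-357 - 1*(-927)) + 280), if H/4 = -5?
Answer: 152883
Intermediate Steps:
H = -20 (H = 4*(-5) = -20)
w(O, F) = 8 + O*(F + 5*O + F*(-5 - 4*O)) (w(O, F) = 8 + O*(F + (5*O + (-4*O - 5)*F)) = 8 + O*(F + (5*O + (-5 - 4*O)*F)) = 8 + O*(F + (5*O + F*(-5 - 4*O))) = 8 + O*(F + 5*O + F*(-5 - 4*O)))
w(-43, H) - ((-357 - 1*(-927)) + 280) = (8 + 5*(-43)² - 4*(-20)*(-43) - 4*(-20)*(-43)²) - ((-357 - 1*(-927)) + 280) = (8 + 5*1849 - 3440 - 4*(-20)*1849) - ((-357 + 927) + 280) = (8 + 9245 - 3440 + 147920) - (570 + 280) = 153733 - 1*850 = 153733 - 850 = 152883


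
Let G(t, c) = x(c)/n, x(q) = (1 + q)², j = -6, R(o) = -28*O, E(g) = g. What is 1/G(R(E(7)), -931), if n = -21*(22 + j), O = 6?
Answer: -28/72075 ≈ -0.00038848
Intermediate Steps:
R(o) = -168 (R(o) = -28*6 = -168)
n = -336 (n = -21*(22 - 6) = -21*16 = -336)
G(t, c) = -(1 + c)²/336 (G(t, c) = (1 + c)²/(-336) = (1 + c)²*(-1/336) = -(1 + c)²/336)
1/G(R(E(7)), -931) = 1/(-(1 - 931)²/336) = 1/(-1/336*(-930)²) = 1/(-1/336*864900) = 1/(-72075/28) = -28/72075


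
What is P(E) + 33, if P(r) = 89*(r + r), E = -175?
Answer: -31117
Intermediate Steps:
P(r) = 178*r (P(r) = 89*(2*r) = 178*r)
P(E) + 33 = 178*(-175) + 33 = -31150 + 33 = -31117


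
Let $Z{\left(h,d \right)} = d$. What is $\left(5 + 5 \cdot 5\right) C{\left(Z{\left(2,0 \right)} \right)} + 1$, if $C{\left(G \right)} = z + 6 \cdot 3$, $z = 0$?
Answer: $541$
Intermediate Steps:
$C{\left(G \right)} = 18$ ($C{\left(G \right)} = 0 + 6 \cdot 3 = 0 + 18 = 18$)
$\left(5 + 5 \cdot 5\right) C{\left(Z{\left(2,0 \right)} \right)} + 1 = \left(5 + 5 \cdot 5\right) 18 + 1 = \left(5 + 25\right) 18 + 1 = 30 \cdot 18 + 1 = 540 + 1 = 541$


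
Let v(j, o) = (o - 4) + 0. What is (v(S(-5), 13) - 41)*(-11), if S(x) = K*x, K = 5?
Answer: 352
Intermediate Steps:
S(x) = 5*x
v(j, o) = -4 + o (v(j, o) = (-4 + o) + 0 = -4 + o)
(v(S(-5), 13) - 41)*(-11) = ((-4 + 13) - 41)*(-11) = (9 - 41)*(-11) = -32*(-11) = 352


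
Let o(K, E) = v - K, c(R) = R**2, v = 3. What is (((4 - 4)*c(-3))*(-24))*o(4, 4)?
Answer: 0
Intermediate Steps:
o(K, E) = 3 - K
(((4 - 4)*c(-3))*(-24))*o(4, 4) = (((4 - 4)*(-3)**2)*(-24))*(3 - 1*4) = ((0*9)*(-24))*(3 - 4) = (0*(-24))*(-1) = 0*(-1) = 0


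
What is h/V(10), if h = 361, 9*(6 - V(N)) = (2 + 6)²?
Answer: -3249/10 ≈ -324.90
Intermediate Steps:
V(N) = -10/9 (V(N) = 6 - (2 + 6)²/9 = 6 - ⅑*8² = 6 - ⅑*64 = 6 - 64/9 = -10/9)
h/V(10) = 361/(-10/9) = 361*(-9/10) = -3249/10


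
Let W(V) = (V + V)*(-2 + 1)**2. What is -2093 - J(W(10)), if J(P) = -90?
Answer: -2003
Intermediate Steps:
W(V) = 2*V (W(V) = (2*V)*(-1)**2 = (2*V)*1 = 2*V)
-2093 - J(W(10)) = -2093 - 1*(-90) = -2093 + 90 = -2003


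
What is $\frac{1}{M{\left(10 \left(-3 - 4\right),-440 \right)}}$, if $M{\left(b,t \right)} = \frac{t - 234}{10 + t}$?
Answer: $\frac{215}{337} \approx 0.63798$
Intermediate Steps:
$M{\left(b,t \right)} = \frac{-234 + t}{10 + t}$
$\frac{1}{M{\left(10 \left(-3 - 4\right),-440 \right)}} = \frac{1}{\frac{1}{10 - 440} \left(-234 - 440\right)} = \frac{1}{\frac{1}{-430} \left(-674\right)} = \frac{1}{\left(- \frac{1}{430}\right) \left(-674\right)} = \frac{1}{\frac{337}{215}} = \frac{215}{337}$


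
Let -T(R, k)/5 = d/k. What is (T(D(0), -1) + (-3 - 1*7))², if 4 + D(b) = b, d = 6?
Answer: 400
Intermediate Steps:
D(b) = -4 + b
T(R, k) = -30/k
(T(D(0), -1) + (-3 - 1*7))² = (-30/(-1) + (-3 - 1*7))² = (-30*(-1) + (-3 - 7))² = (30 - 10)² = 20² = 400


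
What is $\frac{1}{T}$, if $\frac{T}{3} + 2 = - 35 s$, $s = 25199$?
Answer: $- \frac{1}{2645901} \approx -3.7794 \cdot 10^{-7}$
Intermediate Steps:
$T = -2645901$ ($T = -6 + 3 \left(\left(-35\right) 25199\right) = -6 + 3 \left(-881965\right) = -6 - 2645895 = -2645901$)
$\frac{1}{T} = \frac{1}{-2645901} = - \frac{1}{2645901}$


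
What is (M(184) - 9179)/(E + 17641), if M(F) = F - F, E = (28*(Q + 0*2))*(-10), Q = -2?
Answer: -9179/18201 ≈ -0.50431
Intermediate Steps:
E = 560 (E = (28*(-2 + 0*2))*(-10) = (28*(-2 + 0))*(-10) = (28*(-2))*(-10) = -56*(-10) = 560)
M(F) = 0
(M(184) - 9179)/(E + 17641) = (0 - 9179)/(560 + 17641) = -9179/18201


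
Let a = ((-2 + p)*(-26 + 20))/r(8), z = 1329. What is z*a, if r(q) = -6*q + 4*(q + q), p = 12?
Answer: -19935/4 ≈ -4983.8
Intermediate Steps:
r(q) = 2*q (r(q) = -6*q + 4*(2*q) = -6*q + 8*q = 2*q)
a = -15/4 (a = ((-2 + 12)*(-26 + 20))/((2*8)) = (10*(-6))/16 = -60*1/16 = -15/4 ≈ -3.7500)
z*a = 1329*(-15/4) = -19935/4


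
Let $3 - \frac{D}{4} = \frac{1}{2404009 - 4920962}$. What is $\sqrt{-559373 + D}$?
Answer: $\frac{7 i \sqrt{72317984650218013}}{2516953} \approx 747.9 i$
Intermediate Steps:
$D = \frac{30203440}{2516953}$ ($D = 12 - \frac{4}{2404009 - 4920962} = 12 - \frac{4}{-2516953} = 12 - - \frac{4}{2516953} = 12 + \frac{4}{2516953} = \frac{30203440}{2516953} \approx 12.0$)
$\sqrt{-559373 + D} = \sqrt{-559373 + \frac{30203440}{2516953}} = \sqrt{- \frac{1407885347029}{2516953}} = \frac{7 i \sqrt{72317984650218013}}{2516953}$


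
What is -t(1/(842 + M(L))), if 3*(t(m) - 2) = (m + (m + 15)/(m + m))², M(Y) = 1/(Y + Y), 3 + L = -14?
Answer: -50377152468256126067/3789391716496 ≈ -1.3294e+7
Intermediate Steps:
L = -17 (L = -3 - 14 = -17)
M(Y) = 1/(2*Y)
t(m) = 2 + (m + (15 + m)/(2*m))²/3 (t(m) = 2 + (m + (m + 15)/(m + m))²/3 = 2 + (m + (15 + m)/((2*m)))²/3 = 2 + (m + (15 + m)*(1/(2*m)))²/3 = 2 + (m + (15 + m)/(2*m))²/3)
-t(1/(842 + M(L))) = -(2 + (15 + 1/(842 + (½)/(-17)) + 2*(1/(842 + (½)/(-17)))²)²/(12*(1/(842 + (½)/(-17)))²)) = -(2 + (15 + 1/(842 + (½)*(-1/17)) + 2*(1/(842 + (½)*(-1/17)))²)²/(12*(1/(842 + (½)*(-1/17)))²)) = -(2 + (15 + 1/(842 - 1/34) + 2*(1/(842 - 1/34))²)²/(12*(1/(842 - 1/34))²)) = -(2 + (15 + 1/(28627/34) + 2*(1/(28627/34))²)²/(12*(1/(28627/34))²)) = -(2 + (15 + 34/28627 + 2*(34/28627)²)²/(12*(34/28627)²)) = -(2 + (1/12)*(819505129/1156)*(15 + 34/28627 + 2*(1156/819505129))²) = -(2 + (1/12)*(819505129/1156)*(15 + 34/28627 + 2312/819505129)²) = -(2 + (1/12)*(819505129/1156)*(12293552565/819505129)²) = -(2 + (1/12)*(819505129/1156)*(151131434668418079225/671588656457306641)) = -(2 + 50377144889472693075/3789391716496) = -1*50377152468256126067/3789391716496 = -50377152468256126067/3789391716496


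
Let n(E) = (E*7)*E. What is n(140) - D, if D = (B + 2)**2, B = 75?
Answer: 131271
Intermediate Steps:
D = 5929 (D = (75 + 2)**2 = 77**2 = 5929)
n(E) = 7*E**2 (n(E) = (7*E)*E = 7*E**2)
n(140) - D = 7*140**2 - 1*5929 = 7*19600 - 5929 = 137200 - 5929 = 131271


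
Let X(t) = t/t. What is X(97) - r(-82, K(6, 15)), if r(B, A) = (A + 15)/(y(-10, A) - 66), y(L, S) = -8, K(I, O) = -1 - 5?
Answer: 83/74 ≈ 1.1216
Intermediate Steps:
K(I, O) = -6
X(t) = 1
r(B, A) = -15/74 - A/74 (r(B, A) = (A + 15)/(-8 - 66) = (15 + A)/(-74) = (15 + A)*(-1/74) = -15/74 - A/74)
X(97) - r(-82, K(6, 15)) = 1 - (-15/74 - 1/74*(-6)) = 1 - (-15/74 + 3/37) = 1 - 1*(-9/74) = 1 + 9/74 = 83/74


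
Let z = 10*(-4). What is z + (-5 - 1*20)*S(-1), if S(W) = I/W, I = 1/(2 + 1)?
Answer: -95/3 ≈ -31.667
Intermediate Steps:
I = ⅓ (I = 1/3 = ⅓ ≈ 0.33333)
S(W) = 1/(3*W)
z = -40
z + (-5 - 1*20)*S(-1) = -40 + (-5 - 1*20)*((⅓)/(-1)) = -40 + (-5 - 20)*((⅓)*(-1)) = -40 - 25*(-⅓) = -40 + 25/3 = -95/3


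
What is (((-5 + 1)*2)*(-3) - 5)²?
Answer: 361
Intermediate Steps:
(((-5 + 1)*2)*(-3) - 5)² = (-4*2*(-3) - 5)² = (-8*(-3) - 5)² = (24 - 5)² = 19² = 361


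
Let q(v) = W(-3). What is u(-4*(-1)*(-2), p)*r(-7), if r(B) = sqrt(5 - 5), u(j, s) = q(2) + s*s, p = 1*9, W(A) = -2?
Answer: 0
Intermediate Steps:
q(v) = -2
p = 9
u(j, s) = -2 + s**2 (u(j, s) = -2 + s*s = -2 + s**2)
r(B) = 0 (r(B) = sqrt(0) = 0)
u(-4*(-1)*(-2), p)*r(-7) = (-2 + 9**2)*0 = (-2 + 81)*0 = 79*0 = 0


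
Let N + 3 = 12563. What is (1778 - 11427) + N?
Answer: 2911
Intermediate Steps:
N = 12560 (N = -3 + 12563 = 12560)
(1778 - 11427) + N = (1778 - 11427) + 12560 = -9649 + 12560 = 2911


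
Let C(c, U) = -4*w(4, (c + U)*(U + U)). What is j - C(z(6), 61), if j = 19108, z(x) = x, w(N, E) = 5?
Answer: 19128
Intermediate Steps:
C(c, U) = -20 (C(c, U) = -4*5 = -20)
j - C(z(6), 61) = 19108 - 1*(-20) = 19108 + 20 = 19128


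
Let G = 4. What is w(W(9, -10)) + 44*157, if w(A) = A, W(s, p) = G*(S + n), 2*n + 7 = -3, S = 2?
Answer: 6896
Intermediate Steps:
n = -5 (n = -7/2 + (½)*(-3) = -7/2 - 3/2 = -5)
W(s, p) = -12 (W(s, p) = 4*(2 - 5) = 4*(-3) = -12)
w(W(9, -10)) + 44*157 = -12 + 44*157 = -12 + 6908 = 6896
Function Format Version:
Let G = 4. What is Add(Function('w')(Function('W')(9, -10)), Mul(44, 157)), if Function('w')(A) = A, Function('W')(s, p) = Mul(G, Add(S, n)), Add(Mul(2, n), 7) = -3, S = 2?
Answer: 6896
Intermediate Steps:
n = -5 (n = Add(Rational(-7, 2), Mul(Rational(1, 2), -3)) = Add(Rational(-7, 2), Rational(-3, 2)) = -5)
Function('W')(s, p) = -12 (Function('W')(s, p) = Mul(4, Add(2, -5)) = Mul(4, -3) = -12)
Add(Function('w')(Function('W')(9, -10)), Mul(44, 157)) = Add(-12, Mul(44, 157)) = Add(-12, 6908) = 6896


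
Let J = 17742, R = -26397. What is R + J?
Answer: -8655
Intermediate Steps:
R + J = -26397 + 17742 = -8655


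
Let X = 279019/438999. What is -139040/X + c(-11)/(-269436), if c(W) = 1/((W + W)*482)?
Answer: -174392832483611571221/797185001863536 ≈ -2.1876e+5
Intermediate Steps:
X = 279019/438999 (X = 279019*(1/438999) = 279019/438999 ≈ 0.63558)
c(W) = 1/(964*W) (c(W) = (1/482)/(2*W) = (1/(2*W))*(1/482) = 1/(964*W))
-139040/X + c(-11)/(-269436) = -139040/279019/438999 + ((1/964)/(-11))/(-269436) = -139040*438999/279019 + ((1/964)*(-1/11))*(-1/269436) = -61038420960/279019 - 1/10604*(-1/269436) = -61038420960/279019 + 1/2857099344 = -174392832483611571221/797185001863536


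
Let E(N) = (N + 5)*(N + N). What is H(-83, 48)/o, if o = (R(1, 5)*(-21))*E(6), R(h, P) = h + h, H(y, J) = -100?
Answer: 25/1386 ≈ 0.018038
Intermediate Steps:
R(h, P) = 2*h
E(N) = 2*N*(5 + N) (E(N) = (5 + N)*(2*N) = 2*N*(5 + N))
o = -5544 (o = ((2*1)*(-21))*(2*6*(5 + 6)) = (2*(-21))*(2*6*11) = -42*132 = -5544)
H(-83, 48)/o = -100/(-5544) = -100*(-1/5544) = 25/1386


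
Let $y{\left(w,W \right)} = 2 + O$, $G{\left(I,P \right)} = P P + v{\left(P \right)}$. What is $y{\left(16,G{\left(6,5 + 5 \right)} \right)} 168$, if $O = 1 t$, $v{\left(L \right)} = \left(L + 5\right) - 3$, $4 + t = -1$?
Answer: $-504$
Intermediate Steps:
$t = -5$ ($t = -4 - 1 = -5$)
$v{\left(L \right)} = 2 + L$ ($v{\left(L \right)} = \left(5 + L\right) - 3 = 2 + L$)
$O = -5$ ($O = 1 \left(-5\right) = -5$)
$G{\left(I,P \right)} = 2 + P + P^{2}$ ($G{\left(I,P \right)} = P P + \left(2 + P\right) = P^{2} + \left(2 + P\right) = 2 + P + P^{2}$)
$y{\left(w,W \right)} = -3$ ($y{\left(w,W \right)} = 2 - 5 = -3$)
$y{\left(16,G{\left(6,5 + 5 \right)} \right)} 168 = \left(-3\right) 168 = -504$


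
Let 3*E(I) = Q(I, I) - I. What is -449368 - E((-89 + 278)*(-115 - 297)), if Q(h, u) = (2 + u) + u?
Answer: -1270238/3 ≈ -4.2341e+5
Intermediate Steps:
Q(h, u) = 2 + 2*u
E(I) = ⅔ + I/3 (E(I) = ((2 + 2*I) - I)/3 = (2 + I)/3 = ⅔ + I/3)
-449368 - E((-89 + 278)*(-115 - 297)) = -449368 - (⅔ + ((-89 + 278)*(-115 - 297))/3) = -449368 - (⅔ + (189*(-412))/3) = -449368 - (⅔ + (⅓)*(-77868)) = -449368 - (⅔ - 25956) = -449368 - 1*(-77866/3) = -449368 + 77866/3 = -1270238/3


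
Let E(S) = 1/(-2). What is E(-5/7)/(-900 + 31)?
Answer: 1/1738 ≈ 0.00057537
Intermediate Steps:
E(S) = -1/2
E(-5/7)/(-900 + 31) = -1/(2*(-900 + 31)) = -1/2/(-869) = -1/2*(-1/869) = 1/1738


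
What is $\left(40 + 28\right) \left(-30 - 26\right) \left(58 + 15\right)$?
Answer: $-277984$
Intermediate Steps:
$\left(40 + 28\right) \left(-30 - 26\right) \left(58 + 15\right) = 68 \left(\left(-56\right) 73\right) = 68 \left(-4088\right) = -277984$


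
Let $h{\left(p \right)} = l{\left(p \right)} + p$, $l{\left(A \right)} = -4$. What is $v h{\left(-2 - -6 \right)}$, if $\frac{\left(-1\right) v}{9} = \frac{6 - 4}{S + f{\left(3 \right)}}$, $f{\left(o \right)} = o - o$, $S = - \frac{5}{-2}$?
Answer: $0$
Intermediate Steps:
$S = \frac{5}{2}$ ($S = \left(-5\right) \left(- \frac{1}{2}\right) = \frac{5}{2} \approx 2.5$)
$f{\left(o \right)} = 0$
$h{\left(p \right)} = -4 + p$
$v = - \frac{36}{5}$ ($v = - 9 \frac{6 - 4}{\frac{5}{2} + 0} = - 9 \frac{2}{\frac{5}{2}} = - 9 \cdot 2 \cdot \frac{2}{5} = \left(-9\right) \frac{4}{5} = - \frac{36}{5} \approx -7.2$)
$v h{\left(-2 - -6 \right)} = - \frac{36 \left(-4 - -4\right)}{5} = - \frac{36 \left(-4 + \left(-2 + 6\right)\right)}{5} = - \frac{36 \left(-4 + 4\right)}{5} = \left(- \frac{36}{5}\right) 0 = 0$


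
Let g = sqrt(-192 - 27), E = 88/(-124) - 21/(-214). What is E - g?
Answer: -4057/6634 - I*sqrt(219) ≈ -0.61155 - 14.799*I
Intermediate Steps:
E = -4057/6634 (E = 88*(-1/124) - 21*(-1/214) = -22/31 + 21/214 = -4057/6634 ≈ -0.61155)
g = I*sqrt(219) (g = sqrt(-219) = I*sqrt(219) ≈ 14.799*I)
E - g = -4057/6634 - I*sqrt(219)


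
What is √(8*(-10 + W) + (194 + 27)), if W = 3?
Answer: √165 ≈ 12.845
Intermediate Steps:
√(8*(-10 + W) + (194 + 27)) = √(8*(-10 + 3) + (194 + 27)) = √(8*(-7) + 221) = √(-56 + 221) = √165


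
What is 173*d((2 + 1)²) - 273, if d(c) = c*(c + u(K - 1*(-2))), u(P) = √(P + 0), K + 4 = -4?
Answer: 13740 + 1557*I*√6 ≈ 13740.0 + 3813.9*I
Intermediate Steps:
K = -8 (K = -4 - 4 = -8)
u(P) = √P
d(c) = c*(c + I*√6) (d(c) = c*(c + √(-8 - 1*(-2))) = c*(c + √(-8 + 2)) = c*(c + √(-6)) = c*(c + I*√6))
173*d((2 + 1)²) - 273 = 173*((2 + 1)²*((2 + 1)² + I*√6)) - 273 = 173*(3²*(3² + I*√6)) - 273 = 173*(9*(9 + I*√6)) - 273 = 173*(81 + 9*I*√6) - 273 = (14013 + 1557*I*√6) - 273 = 13740 + 1557*I*√6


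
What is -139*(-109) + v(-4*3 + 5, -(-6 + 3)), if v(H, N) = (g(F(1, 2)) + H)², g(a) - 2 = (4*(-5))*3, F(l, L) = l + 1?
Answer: 19376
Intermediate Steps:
F(l, L) = 1 + l
g(a) = -58 (g(a) = 2 + (4*(-5))*3 = 2 - 20*3 = 2 - 60 = -58)
v(H, N) = (-58 + H)²
-139*(-109) + v(-4*3 + 5, -(-6 + 3)) = -139*(-109) + (-58 + (-4*3 + 5))² = 15151 + (-58 + (-12 + 5))² = 15151 + (-58 - 7)² = 15151 + (-65)² = 15151 + 4225 = 19376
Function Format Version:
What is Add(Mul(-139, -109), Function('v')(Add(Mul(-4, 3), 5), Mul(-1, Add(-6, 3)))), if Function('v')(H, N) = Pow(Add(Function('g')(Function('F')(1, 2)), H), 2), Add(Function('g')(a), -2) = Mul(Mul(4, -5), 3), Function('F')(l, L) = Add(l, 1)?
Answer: 19376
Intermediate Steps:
Function('F')(l, L) = Add(1, l)
Function('g')(a) = -58 (Function('g')(a) = Add(2, Mul(Mul(4, -5), 3)) = Add(2, Mul(-20, 3)) = Add(2, -60) = -58)
Function('v')(H, N) = Pow(Add(-58, H), 2)
Add(Mul(-139, -109), Function('v')(Add(Mul(-4, 3), 5), Mul(-1, Add(-6, 3)))) = Add(Mul(-139, -109), Pow(Add(-58, Add(Mul(-4, 3), 5)), 2)) = Add(15151, Pow(Add(-58, Add(-12, 5)), 2)) = Add(15151, Pow(Add(-58, -7), 2)) = Add(15151, Pow(-65, 2)) = Add(15151, 4225) = 19376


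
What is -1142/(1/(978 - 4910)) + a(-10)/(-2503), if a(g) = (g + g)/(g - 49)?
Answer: 663120530868/147677 ≈ 4.4903e+6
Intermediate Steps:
a(g) = 2*g/(-49 + g) (a(g) = (2*g)/(-49 + g) = 2*g/(-49 + g))
-1142/(1/(978 - 4910)) + a(-10)/(-2503) = -1142/(1/(978 - 4910)) + (2*(-10)/(-49 - 10))/(-2503) = -1142/(1/(-3932)) + (2*(-10)/(-59))*(-1/2503) = -1142/(-1/3932) + (2*(-10)*(-1/59))*(-1/2503) = -1142*(-3932) + (20/59)*(-1/2503) = 4490344 - 20/147677 = 663120530868/147677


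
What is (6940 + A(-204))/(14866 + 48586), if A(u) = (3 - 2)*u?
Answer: 1684/15863 ≈ 0.10616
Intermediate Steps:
A(u) = u (A(u) = 1*u = u)
(6940 + A(-204))/(14866 + 48586) = (6940 - 204)/(14866 + 48586) = 6736/63452 = 6736*(1/63452) = 1684/15863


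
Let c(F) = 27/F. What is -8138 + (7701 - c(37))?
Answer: -16196/37 ≈ -437.73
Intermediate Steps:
-8138 + (7701 - c(37)) = -8138 + (7701 - 27/37) = -8138 + 284910/37 = -16196/37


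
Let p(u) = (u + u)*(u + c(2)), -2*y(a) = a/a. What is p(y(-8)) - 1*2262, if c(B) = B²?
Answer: -4531/2 ≈ -2265.5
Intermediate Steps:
y(a) = -½ (y(a) = -a/(2*a) = -½*1 = -½)
p(u) = 2*u*(4 + u) (p(u) = (u + u)*(u + 2²) = (2*u)*(u + 4) = (2*u)*(4 + u) = 2*u*(4 + u))
p(y(-8)) - 1*2262 = 2*(-½)*(4 - ½) - 1*2262 = 2*(-½)*(7/2) - 2262 = -7/2 - 2262 = -4531/2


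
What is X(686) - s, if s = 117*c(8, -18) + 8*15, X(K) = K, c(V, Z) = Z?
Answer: 2672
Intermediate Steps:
s = -1986 (s = 117*(-18) + 8*15 = -2106 + 120 = -1986)
X(686) - s = 686 - 1*(-1986) = 686 + 1986 = 2672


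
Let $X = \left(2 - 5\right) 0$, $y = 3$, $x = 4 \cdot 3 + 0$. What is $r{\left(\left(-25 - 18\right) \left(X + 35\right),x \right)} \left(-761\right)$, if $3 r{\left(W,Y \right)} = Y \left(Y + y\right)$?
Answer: $-45660$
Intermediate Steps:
$x = 12$ ($x = 12 + 0 = 12$)
$X = 0$ ($X = \left(-3\right) 0 = 0$)
$r{\left(W,Y \right)} = \frac{Y \left(3 + Y\right)}{3}$ ($r{\left(W,Y \right)} = \frac{Y \left(Y + 3\right)}{3} = \frac{Y \left(3 + Y\right)}{3}$)
$r{\left(\left(-25 - 18\right) \left(X + 35\right),x \right)} \left(-761\right) = \frac{1}{3} \cdot 12 \left(3 + 12\right) \left(-761\right) = \frac{1}{3} \cdot 12 \cdot 15 \left(-761\right) = 60 \left(-761\right) = -45660$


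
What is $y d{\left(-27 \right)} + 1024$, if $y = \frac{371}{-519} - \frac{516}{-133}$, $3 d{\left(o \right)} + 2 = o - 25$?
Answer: $\frac{22250450}{23009} \approx 967.03$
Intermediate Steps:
$d{\left(o \right)} = -9 + \frac{o}{3}$ ($d{\left(o \right)} = - \frac{2}{3} + \frac{o - 25}{3} = - \frac{2}{3} + \frac{-25 + o}{3} = - \frac{2}{3} + \left(- \frac{25}{3} + \frac{o}{3}\right) = -9 + \frac{o}{3}$)
$y = \frac{218461}{69027}$ ($y = 371 \left(- \frac{1}{519}\right) - - \frac{516}{133} = - \frac{371}{519} + \frac{516}{133} = \frac{218461}{69027} \approx 3.1649$)
$y d{\left(-27 \right)} + 1024 = \frac{218461 \left(-9 + \frac{1}{3} \left(-27\right)\right)}{69027} + 1024 = \frac{218461 \left(-9 - 9\right)}{69027} + 1024 = \frac{218461}{69027} \left(-18\right) + 1024 = - \frac{1310766}{23009} + 1024 = \frac{22250450}{23009}$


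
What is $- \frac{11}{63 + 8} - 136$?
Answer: $- \frac{9667}{71} \approx -136.16$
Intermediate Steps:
$- \frac{11}{63 + 8} - 136 = - \frac{11}{71} - 136 = - \frac{9667}{71}$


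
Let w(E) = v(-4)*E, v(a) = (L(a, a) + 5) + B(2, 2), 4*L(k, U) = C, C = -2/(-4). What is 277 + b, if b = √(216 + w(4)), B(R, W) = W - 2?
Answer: 277 + √946/2 ≈ 292.38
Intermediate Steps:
C = ½ (C = -2*(-¼) = ½ ≈ 0.50000)
B(R, W) = -2 + W
L(k, U) = ⅛ (L(k, U) = (¼)*(½) = ⅛)
v(a) = 41/8 (v(a) = (⅛ + 5) + (-2 + 2) = 41/8 + 0 = 41/8)
w(E) = 41*E/8
b = √946/2 (b = √(216 + (41/8)*4) = √(216 + 41/2) = √(473/2) = √946/2 ≈ 15.379)
277 + b = 277 + √946/2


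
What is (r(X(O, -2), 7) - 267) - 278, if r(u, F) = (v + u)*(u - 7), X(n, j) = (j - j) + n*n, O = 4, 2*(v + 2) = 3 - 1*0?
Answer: -811/2 ≈ -405.50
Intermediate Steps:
v = -1/2 (v = -2 + (3 - 1*0)/2 = -2 + (3 + 0)/2 = -2 + (1/2)*3 = -2 + 3/2 = -1/2 ≈ -0.50000)
X(n, j) = n**2 (X(n, j) = 0 + n**2 = n**2)
r(u, F) = (-7 + u)*(-1/2 + u) (r(u, F) = (-1/2 + u)*(u - 7) = (-1/2 + u)*(-7 + u) = (-7 + u)*(-1/2 + u))
(r(X(O, -2), 7) - 267) - 278 = ((7/2 + (4**2)**2 - 15/2*4**2) - 267) - 278 = ((7/2 + 16**2 - 15/2*16) - 267) - 278 = ((7/2 + 256 - 120) - 267) - 278 = (279/2 - 267) - 278 = -255/2 - 278 = -811/2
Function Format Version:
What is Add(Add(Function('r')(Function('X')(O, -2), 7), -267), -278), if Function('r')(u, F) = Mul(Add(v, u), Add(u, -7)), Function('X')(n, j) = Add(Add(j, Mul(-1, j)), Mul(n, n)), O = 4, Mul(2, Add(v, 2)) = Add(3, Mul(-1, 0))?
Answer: Rational(-811, 2) ≈ -405.50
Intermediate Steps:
v = Rational(-1, 2) (v = Add(-2, Mul(Rational(1, 2), Add(3, Mul(-1, 0)))) = Add(-2, Mul(Rational(1, 2), Add(3, 0))) = Add(-2, Mul(Rational(1, 2), 3)) = Add(-2, Rational(3, 2)) = Rational(-1, 2) ≈ -0.50000)
Function('X')(n, j) = Pow(n, 2) (Function('X')(n, j) = Add(0, Pow(n, 2)) = Pow(n, 2))
Function('r')(u, F) = Mul(Add(-7, u), Add(Rational(-1, 2), u)) (Function('r')(u, F) = Mul(Add(Rational(-1, 2), u), Add(u, -7)) = Mul(Add(Rational(-1, 2), u), Add(-7, u)) = Mul(Add(-7, u), Add(Rational(-1, 2), u)))
Add(Add(Function('r')(Function('X')(O, -2), 7), -267), -278) = Add(Add(Add(Rational(7, 2), Pow(Pow(4, 2), 2), Mul(Rational(-15, 2), Pow(4, 2))), -267), -278) = Add(Add(Add(Rational(7, 2), Pow(16, 2), Mul(Rational(-15, 2), 16)), -267), -278) = Add(Add(Add(Rational(7, 2), 256, -120), -267), -278) = Add(Add(Rational(279, 2), -267), -278) = Add(Rational(-255, 2), -278) = Rational(-811, 2)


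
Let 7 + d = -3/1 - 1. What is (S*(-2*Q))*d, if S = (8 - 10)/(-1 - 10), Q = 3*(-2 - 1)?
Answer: -36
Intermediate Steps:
Q = -9 (Q = 3*(-3) = -9)
S = 2/11 (S = -2/(-11) = -2*(-1/11) = 2/11 ≈ 0.18182)
d = -11 (d = -7 + (-3/1 - 1) = -7 + (-3*1 - 1) = -7 + (-3 - 1) = -7 - 4 = -11)
(S*(-2*Q))*d = (2*(-2*(-9))/11)*(-11) = ((2/11)*18)*(-11) = (36/11)*(-11) = -36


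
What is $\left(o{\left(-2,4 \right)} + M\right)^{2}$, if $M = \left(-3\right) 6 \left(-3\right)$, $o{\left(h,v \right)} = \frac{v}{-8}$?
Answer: $\frac{11449}{4} \approx 2862.3$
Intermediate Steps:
$o{\left(h,v \right)} = - \frac{v}{8}$ ($o{\left(h,v \right)} = v \left(- \frac{1}{8}\right) = - \frac{v}{8}$)
$M = 54$ ($M = \left(-18\right) \left(-3\right) = 54$)
$\left(o{\left(-2,4 \right)} + M\right)^{2} = \left(\left(- \frac{1}{8}\right) 4 + 54\right)^{2} = \left(- \frac{1}{2} + 54\right)^{2} = \left(\frac{107}{2}\right)^{2} = \frac{11449}{4}$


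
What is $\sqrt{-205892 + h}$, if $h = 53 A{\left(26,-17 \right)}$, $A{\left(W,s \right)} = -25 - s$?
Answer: $6 i \sqrt{5731} \approx 454.22 i$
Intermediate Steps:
$h = -424$ ($h = 53 \left(-25 - -17\right) = 53 \left(-25 + 17\right) = 53 \left(-8\right) = -424$)
$\sqrt{-205892 + h} = \sqrt{-205892 - 424} = \sqrt{-206316} = 6 i \sqrt{5731}$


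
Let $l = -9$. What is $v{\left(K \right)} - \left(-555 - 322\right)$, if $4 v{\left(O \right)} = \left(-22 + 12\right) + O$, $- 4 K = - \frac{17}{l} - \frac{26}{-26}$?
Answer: $\frac{62951}{72} \approx 874.32$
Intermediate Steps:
$K = - \frac{13}{18}$ ($K = - \frac{- \frac{17}{-9} - \frac{26}{-26}}{4} = - \frac{\left(-17\right) \left(- \frac{1}{9}\right) - -1}{4} = - \frac{\frac{17}{9} + 1}{4} = \left(- \frac{1}{4}\right) \frac{26}{9} = - \frac{13}{18} \approx -0.72222$)
$v{\left(O \right)} = - \frac{5}{2} + \frac{O}{4}$ ($v{\left(O \right)} = \frac{\left(-22 + 12\right) + O}{4} = \frac{-10 + O}{4} = - \frac{5}{2} + \frac{O}{4}$)
$v{\left(K \right)} - \left(-555 - 322\right) = \left(- \frac{5}{2} + \frac{1}{4} \left(- \frac{13}{18}\right)\right) - \left(-555 - 322\right) = \left(- \frac{5}{2} - \frac{13}{72}\right) - \left(-555 - 322\right) = - \frac{193}{72} - -877 = - \frac{193}{72} + 877 = \frac{62951}{72}$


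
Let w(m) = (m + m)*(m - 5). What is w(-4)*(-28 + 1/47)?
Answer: -94680/47 ≈ -2014.5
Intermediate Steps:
w(m) = 2*m*(-5 + m) (w(m) = (2*m)*(-5 + m) = 2*m*(-5 + m))
w(-4)*(-28 + 1/47) = (2*(-4)*(-5 - 4))*(-28 + 1/47) = (2*(-4)*(-9))*(-28 + 1/47) = 72*(-1315/47) = -94680/47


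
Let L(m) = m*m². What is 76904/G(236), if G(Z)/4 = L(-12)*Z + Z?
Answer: -9613/203786 ≈ -0.047172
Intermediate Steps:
L(m) = m³
G(Z) = -6908*Z (G(Z) = 4*((-12)³*Z + Z) = 4*(-1728*Z + Z) = 4*(-1727*Z) = -6908*Z)
76904/G(236) = 76904/((-6908*236)) = 76904/(-1630288) = 76904*(-1/1630288) = -9613/203786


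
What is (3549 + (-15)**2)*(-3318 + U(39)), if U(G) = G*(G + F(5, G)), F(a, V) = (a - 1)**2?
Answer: -4426902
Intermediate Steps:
F(a, V) = (-1 + a)**2
U(G) = G*(16 + G) (U(G) = G*(G + (-1 + 5)**2) = G*(G + 4**2) = G*(G + 16) = G*(16 + G))
(3549 + (-15)**2)*(-3318 + U(39)) = (3549 + (-15)**2)*(-3318 + 39*(16 + 39)) = (3549 + 225)*(-3318 + 39*55) = 3774*(-3318 + 2145) = 3774*(-1173) = -4426902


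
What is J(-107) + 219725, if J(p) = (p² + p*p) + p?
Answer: 242516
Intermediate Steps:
J(p) = p + 2*p² (J(p) = (p² + p²) + p = 2*p² + p = p + 2*p²)
J(-107) + 219725 = -107*(1 + 2*(-107)) + 219725 = -107*(1 - 214) + 219725 = -107*(-213) + 219725 = 22791 + 219725 = 242516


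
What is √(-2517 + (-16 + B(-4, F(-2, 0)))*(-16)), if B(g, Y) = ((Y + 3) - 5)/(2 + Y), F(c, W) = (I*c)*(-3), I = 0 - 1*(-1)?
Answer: I*√2269 ≈ 47.634*I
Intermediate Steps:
I = 1 (I = 0 + 1 = 1)
F(c, W) = -3*c (F(c, W) = (1*c)*(-3) = c*(-3) = -3*c)
B(g, Y) = (-2 + Y)/(2 + Y) (B(g, Y) = ((3 + Y) - 5)/(2 + Y) = (-2 + Y)/(2 + Y))
√(-2517 + (-16 + B(-4, F(-2, 0)))*(-16)) = √(-2517 + (-16 + (-2 - 3*(-2))/(2 - 3*(-2)))*(-16)) = √(-2517 + (-16 + (-2 + 6)/(2 + 6))*(-16)) = √(-2517 + (-16 + 4/8)*(-16)) = √(-2517 + (-16 + (⅛)*4)*(-16)) = √(-2517 + (-16 + ½)*(-16)) = √(-2517 - 31/2*(-16)) = √(-2517 + 248) = √(-2269) = I*√2269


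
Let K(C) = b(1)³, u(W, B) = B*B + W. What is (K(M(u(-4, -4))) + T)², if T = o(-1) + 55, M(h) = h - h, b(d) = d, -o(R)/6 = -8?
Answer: 10816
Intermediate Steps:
o(R) = 48 (o(R) = -6*(-8) = 48)
u(W, B) = W + B² (u(W, B) = B² + W = W + B²)
M(h) = 0
T = 103 (T = 48 + 55 = 103)
K(C) = 1 (K(C) = 1³ = 1)
(K(M(u(-4, -4))) + T)² = (1 + 103)² = 104² = 10816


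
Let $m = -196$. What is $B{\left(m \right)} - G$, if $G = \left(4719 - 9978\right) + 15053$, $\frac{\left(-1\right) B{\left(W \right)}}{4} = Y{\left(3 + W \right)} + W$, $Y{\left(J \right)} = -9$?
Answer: $-8974$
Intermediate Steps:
$B{\left(W \right)} = 36 - 4 W$ ($B{\left(W \right)} = - 4 \left(-9 + W\right) = 36 - 4 W$)
$G = 9794$ ($G = -5259 + 15053 = 9794$)
$B{\left(m \right)} - G = \left(36 - -784\right) - 9794 = \left(36 + 784\right) - 9794 = 820 - 9794 = -8974$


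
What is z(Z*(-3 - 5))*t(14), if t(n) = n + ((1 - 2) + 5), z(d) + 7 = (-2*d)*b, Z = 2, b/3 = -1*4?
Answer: -7038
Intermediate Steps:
b = -12 (b = 3*(-1*4) = 3*(-4) = -12)
z(d) = -7 + 24*d (z(d) = -7 - 2*d*(-12) = -7 + 24*d)
t(n) = 4 + n (t(n) = n + (-1 + 5) = n + 4 = 4 + n)
z(Z*(-3 - 5))*t(14) = (-7 + 24*(2*(-3 - 5)))*(4 + 14) = (-7 + 24*(2*(-8)))*18 = (-7 + 24*(-16))*18 = (-7 - 384)*18 = -391*18 = -7038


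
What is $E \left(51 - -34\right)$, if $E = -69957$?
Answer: $-5946345$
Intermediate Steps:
$E \left(51 - -34\right) = - 69957 \left(51 - -34\right) = - 69957 \left(51 + 34\right) = \left(-69957\right) 85 = -5946345$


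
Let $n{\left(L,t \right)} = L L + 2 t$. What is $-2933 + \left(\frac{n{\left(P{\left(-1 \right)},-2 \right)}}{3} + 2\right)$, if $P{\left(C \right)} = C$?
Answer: $-2932$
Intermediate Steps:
$n{\left(L,t \right)} = L^{2} + 2 t$
$-2933 + \left(\frac{n{\left(P{\left(-1 \right)},-2 \right)}}{3} + 2\right) = -2933 + \left(\frac{\left(-1\right)^{2} + 2 \left(-2\right)}{3} + 2\right) = -2933 + \left(\frac{1 - 4}{3} + 2\right) = -2933 + \left(\frac{1}{3} \left(-3\right) + 2\right) = -2933 + \left(-1 + 2\right) = -2933 + 1 = -2932$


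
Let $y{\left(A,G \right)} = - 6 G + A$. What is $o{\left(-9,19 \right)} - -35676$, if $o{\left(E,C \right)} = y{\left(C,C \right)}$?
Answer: $35581$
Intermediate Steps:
$y{\left(A,G \right)} = A - 6 G$
$o{\left(E,C \right)} = - 5 C$ ($o{\left(E,C \right)} = C - 6 C = - 5 C$)
$o{\left(-9,19 \right)} - -35676 = \left(-5\right) 19 - -35676 = -95 + 35676 = 35581$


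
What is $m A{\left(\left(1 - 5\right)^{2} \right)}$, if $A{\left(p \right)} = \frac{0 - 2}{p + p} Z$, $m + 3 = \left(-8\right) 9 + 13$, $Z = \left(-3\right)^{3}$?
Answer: $- \frac{837}{8} \approx -104.63$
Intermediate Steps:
$Z = -27$
$m = -62$ ($m = -3 + \left(\left(-8\right) 9 + 13\right) = -3 + \left(-72 + 13\right) = -3 - 59 = -62$)
$A{\left(p \right)} = \frac{27}{p}$ ($A{\left(p \right)} = \frac{0 - 2}{p + p} \left(-27\right) = - \frac{2}{2 p} \left(-27\right) = - 2 \frac{1}{2 p} \left(-27\right) = - \frac{1}{p} \left(-27\right) = \frac{27}{p}$)
$m A{\left(\left(1 - 5\right)^{2} \right)} = - 62 \frac{27}{\left(1 - 5\right)^{2}} = - 62 \frac{27}{\left(-4\right)^{2}} = - 62 \cdot \frac{27}{16} = - 62 \cdot 27 \cdot \frac{1}{16} = \left(-62\right) \frac{27}{16} = - \frac{837}{8}$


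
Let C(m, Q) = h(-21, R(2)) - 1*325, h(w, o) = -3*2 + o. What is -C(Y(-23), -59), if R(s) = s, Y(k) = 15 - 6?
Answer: 329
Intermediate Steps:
Y(k) = 9
h(w, o) = -6 + o
C(m, Q) = -329 (C(m, Q) = (-6 + 2) - 1*325 = -4 - 325 = -329)
-C(Y(-23), -59) = -1*(-329) = 329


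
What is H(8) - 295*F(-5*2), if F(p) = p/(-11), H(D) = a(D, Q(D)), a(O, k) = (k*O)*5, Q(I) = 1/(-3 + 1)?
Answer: -3170/11 ≈ -288.18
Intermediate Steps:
Q(I) = -1/2 (Q(I) = 1/(-2) = -1/2)
a(O, k) = 5*O*k (a(O, k) = (O*k)*5 = 5*O*k)
H(D) = -5*D/2 (H(D) = 5*D*(-1/2) = -5*D/2)
F(p) = -p/11 (F(p) = p*(-1/11) = -p/11)
H(8) - 295*F(-5*2) = -5/2*8 - (-295)*(-5*2)/11 = -20 - (-295)*(-10)/11 = -20 - 295*10/11 = -20 - 2950/11 = -3170/11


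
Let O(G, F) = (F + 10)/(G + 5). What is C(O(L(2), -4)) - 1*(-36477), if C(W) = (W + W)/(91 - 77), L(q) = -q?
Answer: 255341/7 ≈ 36477.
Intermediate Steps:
O(G, F) = (10 + F)/(5 + G)
C(W) = W/7 (C(W) = (2*W)/14 = (2*W)*(1/14) = W/7)
C(O(L(2), -4)) - 1*(-36477) = ((10 - 4)/(5 - 1*2))/7 - 1*(-36477) = (6/(5 - 2))/7 + 36477 = (6/3)/7 + 36477 = ((⅓)*6)/7 + 36477 = (⅐)*2 + 36477 = 2/7 + 36477 = 255341/7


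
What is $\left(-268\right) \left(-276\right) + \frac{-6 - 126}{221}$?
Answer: $\frac{16346796}{221} \approx 73967.0$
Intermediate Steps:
$\left(-268\right) \left(-276\right) + \frac{-6 - 126}{221} = 73968 + \left(-6 - 126\right) \frac{1}{221} = 73968 - \frac{132}{221} = \frac{16346796}{221}$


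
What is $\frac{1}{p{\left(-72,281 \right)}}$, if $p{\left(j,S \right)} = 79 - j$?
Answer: $\frac{1}{151} \approx 0.0066225$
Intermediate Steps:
$\frac{1}{p{\left(-72,281 \right)}} = \frac{1}{79 - -72} = \frac{1}{79 + 72} = \frac{1}{151}$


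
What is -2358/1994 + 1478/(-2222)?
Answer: -2046652/1107667 ≈ -1.8477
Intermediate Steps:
-2358/1994 + 1478/(-2222) = -2358*1/1994 + 1478*(-1/2222) = -1179/997 - 739/1111 = -2046652/1107667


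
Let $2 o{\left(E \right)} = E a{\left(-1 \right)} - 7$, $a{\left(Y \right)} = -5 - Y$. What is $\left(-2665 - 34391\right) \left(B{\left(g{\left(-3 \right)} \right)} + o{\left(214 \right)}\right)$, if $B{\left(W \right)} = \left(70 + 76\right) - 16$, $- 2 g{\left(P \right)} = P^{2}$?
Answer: $11172384$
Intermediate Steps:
$g{\left(P \right)} = - \frac{P^{2}}{2}$
$B{\left(W \right)} = 130$ ($B{\left(W \right)} = 146 - 16 = 130$)
$o{\left(E \right)} = - \frac{7}{2} - 2 E$ ($o{\left(E \right)} = \frac{E \left(-5 - -1\right) - 7}{2} = \frac{E \left(-5 + 1\right) - 7}{2} = \frac{E \left(-4\right) - 7}{2} = \frac{- 4 E - 7}{2} = \frac{-7 - 4 E}{2} = - \frac{7}{2} - 2 E$)
$\left(-2665 - 34391\right) \left(B{\left(g{\left(-3 \right)} \right)} + o{\left(214 \right)}\right) = \left(-2665 - 34391\right) \left(130 - \frac{863}{2}\right) = - 37056 \left(130 - \frac{863}{2}\right) = \left(-37056\right) \left(- \frac{603}{2}\right) = 11172384$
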